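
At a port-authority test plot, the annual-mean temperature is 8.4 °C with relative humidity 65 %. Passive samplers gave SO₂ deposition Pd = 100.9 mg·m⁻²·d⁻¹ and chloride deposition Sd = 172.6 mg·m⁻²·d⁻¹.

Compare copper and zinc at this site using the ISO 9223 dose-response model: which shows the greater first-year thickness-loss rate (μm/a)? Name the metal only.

zinc

copper: T≤10 °C ⇒ hinge +0.126·(8.4−10) = -0.2016
  sulphur-dioxide contribution → 0.6657 μm/a
  chloride contribution → 0.6453 μm/a
  ⇒ r_corr(copper) = 1.311 μm/a
zinc: T≤10 °C ⇒ hinge +0.038·(8.4−10) = -0.0608
  sulphur-dioxide contribution → 1.838 μm/a
  chloride contribution → 1.133 μm/a
  ⇒ r_corr(zinc) = 2.971 μm/a
Ordering by μm/a: zinc (2.97) > copper (1.31)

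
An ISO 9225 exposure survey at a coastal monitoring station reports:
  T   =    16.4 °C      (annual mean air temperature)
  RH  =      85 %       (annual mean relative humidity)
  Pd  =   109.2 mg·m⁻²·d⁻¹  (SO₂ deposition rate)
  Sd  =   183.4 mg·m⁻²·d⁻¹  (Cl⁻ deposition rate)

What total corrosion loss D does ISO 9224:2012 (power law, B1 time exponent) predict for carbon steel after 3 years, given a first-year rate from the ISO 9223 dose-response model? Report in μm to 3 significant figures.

carbon steel: T>10 °C ⇒ hinge -0.054·(16.4−10) = -0.3456
  Pd branch = 1.77·Pd^0.52·e^(0.02·RH+f) = 78.71 μm/a
  Cl⁻ term: 0.102·183.4^0.62·exp(0.033·85+0.04·16.4) = 82.22
  sum: 78.71 + 82.22 → r_corr = 160.9 μm/a
Power-law: D(3) = r_corr · 3^0.523
  D(3) = 160.9 × 3^0.523 = 160.9 × 1.776 = 285.9 μm

D(3) = 286 μm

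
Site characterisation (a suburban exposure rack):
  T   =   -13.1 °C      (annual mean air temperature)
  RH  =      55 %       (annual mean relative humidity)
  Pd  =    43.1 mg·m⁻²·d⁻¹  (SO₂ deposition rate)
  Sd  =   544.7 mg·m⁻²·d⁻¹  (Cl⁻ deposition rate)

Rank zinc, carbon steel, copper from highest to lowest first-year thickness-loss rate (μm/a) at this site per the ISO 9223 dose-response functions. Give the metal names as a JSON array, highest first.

["carbon steel", "zinc", "copper"]

zinc: f(T) = +0.038·(T−10) [T≤10 °C] = -0.8778
  Pd branch = 0.0129·Pd^0.44·e^(0.046·RH+f) = 0.3526 μm/a
  Cl⁻ term: 0.0175·544.7^0.57·exp(0.008·55+0.085·-13.1) = 0.3237
  r_corr = 0.3526 + 0.3237 = 0.6763 μm/a
carbon steel: temperature factor f = +0.150·(-23.1) = -3.4650
  SO₂ term: 1.77·43.1^0.52·exp(0.02·55-3.4650) = 1.177
  Cl⁻ term: 0.102·544.7^0.62·exp(0.033·55+0.04·-13.1) = 18.44
  r_corr = 1.177 + 18.44 = 19.61 μm/a
copper: f(T) = +0.126·(T−10) [T≤10 °C] = -2.9106
  SO₂ term: 0.0053·43.1^0.26·exp(0.059·55-2.9106) = 0.0197
  Cl⁻ term: 0.01025·544.7^0.27·exp(0.036·55+0.049·-13.1) = 0.2141
  sum: 0.0197 + 0.2141 → r_corr = 0.2338 μm/a
Ordering by μm/a: carbon steel (19.6) > zinc (0.676) > copper (0.234)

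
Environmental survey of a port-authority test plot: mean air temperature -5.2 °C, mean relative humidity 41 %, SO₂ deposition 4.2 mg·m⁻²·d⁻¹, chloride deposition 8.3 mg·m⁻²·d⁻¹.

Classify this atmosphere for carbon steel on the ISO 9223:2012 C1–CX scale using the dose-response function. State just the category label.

C2

carbon steel: f(T) = +0.150·(T−10) [T≤10 °C] = -2.2800
  Pd branch = 1.77·Pd^0.52·e^(0.02·RH+f) = 0.8669 μm/a
  Cl⁻ term: 0.102·8.3^0.62·exp(0.033·41+0.04·-5.2) = 1.19
  sum: 0.8669 + 1.19 → r_corr = 2.057 μm/a
Category bounds: 1.3…25 μm/a bracket r_corr ⇒ C2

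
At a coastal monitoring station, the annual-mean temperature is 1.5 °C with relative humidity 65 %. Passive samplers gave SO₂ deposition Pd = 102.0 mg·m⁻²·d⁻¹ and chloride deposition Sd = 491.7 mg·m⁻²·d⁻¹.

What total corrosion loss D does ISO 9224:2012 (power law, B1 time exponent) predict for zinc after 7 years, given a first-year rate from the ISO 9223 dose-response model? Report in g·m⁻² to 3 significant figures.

zinc: temperature factor f = +0.038·(-8.5) = -0.3230
  Pd branch = 0.0129·Pd^0.44·e^(0.046·RH+f) = 1.421 μm/a
  Sd branch = 0.0175·Sd^0.57·e^(0.008·RH+0.085·T) = 1.144 μm/a
  r_corr = 1.421 + 1.144 = 2.565 μm/a
Power-law: D(7) = r_corr · 7^0.813
  D(7) = 2.565 × 7^0.813 = 2.565 × 4.865 = 12.48 μm
  Mass loss = 12.48 μm × 7.14 g/cm³ = 89.11 g·m⁻²

D(7) = 89.1 g·m⁻²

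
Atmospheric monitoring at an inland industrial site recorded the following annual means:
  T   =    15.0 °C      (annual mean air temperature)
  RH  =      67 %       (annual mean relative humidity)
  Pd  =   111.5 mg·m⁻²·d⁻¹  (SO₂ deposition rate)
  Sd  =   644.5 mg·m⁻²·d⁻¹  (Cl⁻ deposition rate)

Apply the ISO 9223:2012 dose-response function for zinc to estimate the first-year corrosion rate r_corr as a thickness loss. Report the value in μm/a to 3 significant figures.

zinc: T>10 °C ⇒ hinge -0.071·(15.0−10) = -0.3550
  Pd branch = 0.0129·Pd^0.44·e^(0.046·RH+f) = 1.569 μm/a
  Sd branch = 0.0175·Sd^0.57·e^(0.008·RH+0.085·T) = 4.274 μm/a
  sum: 1.569 + 4.274 → r_corr = 5.843 μm/a

r_corr = 5.84 μm/a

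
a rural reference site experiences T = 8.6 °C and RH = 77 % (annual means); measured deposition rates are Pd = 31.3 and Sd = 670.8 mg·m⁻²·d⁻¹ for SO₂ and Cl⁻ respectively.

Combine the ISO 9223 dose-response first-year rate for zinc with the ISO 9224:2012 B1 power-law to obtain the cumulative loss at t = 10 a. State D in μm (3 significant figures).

D(10) = 30.4 μm

zinc: T≤10 °C ⇒ hinge +0.038·(8.6−10) = -0.0532
  sulphur-dioxide contribution → 1.922 μm/a
  chloride contribution → 2.749 μm/a
  total first-year rate 4.671 μm/a
ISO 9224: D(t) = r_corr · t^b with b = 0.813 (zinc, B1)
  D(10) = 4.671 × 10^0.813 = 4.671 × 6.501 = 30.37 μm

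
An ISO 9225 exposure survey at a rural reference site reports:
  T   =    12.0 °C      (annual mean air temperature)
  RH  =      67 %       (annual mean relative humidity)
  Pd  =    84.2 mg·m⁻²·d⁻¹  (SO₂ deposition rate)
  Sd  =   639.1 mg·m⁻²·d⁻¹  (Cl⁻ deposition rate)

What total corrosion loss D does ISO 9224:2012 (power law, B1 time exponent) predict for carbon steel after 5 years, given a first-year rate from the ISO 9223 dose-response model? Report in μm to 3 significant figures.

D(5) = 333 μm

carbon steel: T>10 °C ⇒ hinge -0.054·(12.0−10) = -0.1080
  sulphur-dioxide contribution → 60.84 μm/a
  chloride contribution → 82.55 μm/a
  ⇒ r_corr(carbon steel) = 143.4 μm/a
Power-law: D(5) = r_corr · 5^0.523
  D(5) = 143.4 × 5^0.523 = 143.4 × 2.32 = 332.7 μm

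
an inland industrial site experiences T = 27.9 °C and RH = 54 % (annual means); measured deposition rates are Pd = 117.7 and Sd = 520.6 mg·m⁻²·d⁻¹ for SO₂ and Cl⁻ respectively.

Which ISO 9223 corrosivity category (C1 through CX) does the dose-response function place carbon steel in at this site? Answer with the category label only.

carbon steel: temperature factor f = -0.054·(17.9) = -0.9666
  sulphur-dioxide contribution → 23.66 μm/a
  chloride contribution → 89.42 μm/a
  total first-year rate 113.1 μm/a
Category bounds: 80…200 μm/a bracket r_corr ⇒ C5

C5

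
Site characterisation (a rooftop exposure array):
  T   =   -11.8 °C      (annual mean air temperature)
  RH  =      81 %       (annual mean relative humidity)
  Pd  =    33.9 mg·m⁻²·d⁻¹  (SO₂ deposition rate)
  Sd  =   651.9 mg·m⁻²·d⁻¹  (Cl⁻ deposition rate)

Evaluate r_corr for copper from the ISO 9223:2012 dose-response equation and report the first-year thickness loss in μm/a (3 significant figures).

r_corr = 0.712 μm/a

copper: T≤10 °C ⇒ hinge +0.126·(-11.8−10) = -2.7468
  SO₂ term: 0.0053·33.9^0.26·exp(0.059·81-2.7468) = 0.1011
  Cl⁻ term: 0.01025·651.9^0.27·exp(0.036·81+0.049·-11.8) = 0.6107
  sum: 0.1011 + 0.6107 → r_corr = 0.7118 μm/a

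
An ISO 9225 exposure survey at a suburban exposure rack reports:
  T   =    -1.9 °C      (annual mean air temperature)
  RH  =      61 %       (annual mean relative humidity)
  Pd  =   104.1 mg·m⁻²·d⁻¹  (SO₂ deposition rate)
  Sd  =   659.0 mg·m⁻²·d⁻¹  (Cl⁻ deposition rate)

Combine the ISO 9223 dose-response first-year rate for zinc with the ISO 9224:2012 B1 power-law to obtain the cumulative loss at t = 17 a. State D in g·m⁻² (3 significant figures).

D(17) = 145 g·m⁻²

zinc: temperature factor f = +0.038·(-11.9) = -0.4522
  Pd branch = 0.0129·Pd^0.44·e^(0.046·RH+f) = 1.048 μm/a
  Sd branch = 0.0175·Sd^0.57·e^(0.008·RH+0.085·T) = 0.9808 μm/a
  r_corr = 1.048 + 0.9808 = 2.029 μm/a
ISO 9224: D(t) = r_corr · t^b with b = 0.813 (zinc, B1)
  D(17) = 2.029 × 17^0.813 = 2.029 × 10.01 = 20.31 μm
  Mass loss = 20.31 μm × 7.14 g/cm³ = 145 g·m⁻²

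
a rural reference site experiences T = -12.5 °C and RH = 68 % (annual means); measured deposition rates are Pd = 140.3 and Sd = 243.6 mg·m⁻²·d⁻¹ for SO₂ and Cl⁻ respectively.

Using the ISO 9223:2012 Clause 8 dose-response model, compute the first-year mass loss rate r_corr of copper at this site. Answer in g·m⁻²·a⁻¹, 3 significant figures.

copper: temperature factor f = +0.126·(-22.5) = -2.8350
  Pd branch = 0.0053·Pd^0.26·e^(0.059·RH+f) = 0.06218 μm/a
  Sd branch = 0.01025·Sd^0.27·e^(0.036·RH+0.049·T) = 0.2833 μm/a
  sum: 0.06218 + 0.2833 → r_corr = 0.3455 μm/a
Convert to mass loss: 0.3455 μm/a × 8.96 g/cm³ = 3.096 g·m⁻²·a⁻¹

r_corr = 3.10 g·m⁻²·a⁻¹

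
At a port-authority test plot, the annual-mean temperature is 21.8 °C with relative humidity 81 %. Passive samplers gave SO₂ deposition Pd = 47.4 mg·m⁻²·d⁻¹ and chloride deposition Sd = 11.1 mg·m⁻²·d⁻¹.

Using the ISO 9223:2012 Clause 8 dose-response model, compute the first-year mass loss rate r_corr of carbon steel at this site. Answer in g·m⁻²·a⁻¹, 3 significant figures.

r_corr = 399 g·m⁻²·a⁻¹

carbon steel: f(T) = -0.054·(T−10) [T>10 °C] = -0.6372
  Pd branch = 1.77·Pd^0.52·e^(0.02·RH+f) = 35.17 μm/a
  Cl⁻ term: 0.102·11.1^0.62·exp(0.033·81+0.04·21.8) = 15.71
  r_corr = 35.17 + 15.71 = 50.89 μm/a
Convert to mass loss: 50.89 μm/a × 7.85 g/cm³ = 399.5 g·m⁻²·a⁻¹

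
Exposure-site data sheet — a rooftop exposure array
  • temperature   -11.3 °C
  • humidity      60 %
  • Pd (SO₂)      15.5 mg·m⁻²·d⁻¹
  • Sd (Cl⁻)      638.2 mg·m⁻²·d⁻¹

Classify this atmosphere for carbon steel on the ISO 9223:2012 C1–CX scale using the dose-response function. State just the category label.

carbon steel: T≤10 °C ⇒ hinge +0.150·(-11.3−10) = -3.1950
  Pd branch = 1.77·Pd^0.52·e^(0.02·RH+f) = 1.001 μm/a
  Cl⁻ term: 0.102·638.2^0.62·exp(0.033·60+0.04·-11.3) = 25.78
  r_corr = 1.001 + 25.78 = 26.78 μm/a
26.8 μm/a falls in (25, 50] for carbon steel → category C3

C3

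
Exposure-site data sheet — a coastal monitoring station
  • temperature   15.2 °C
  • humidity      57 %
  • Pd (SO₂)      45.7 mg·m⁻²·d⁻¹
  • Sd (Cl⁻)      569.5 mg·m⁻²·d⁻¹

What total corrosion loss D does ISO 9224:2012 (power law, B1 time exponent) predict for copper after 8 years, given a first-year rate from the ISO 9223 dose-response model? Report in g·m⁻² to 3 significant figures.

D(8) = 43.2 g·m⁻²

copper: f(T) = -0.080·(T−10) [T>10 °C] = -0.4160
  Pd branch = 0.0053·Pd^0.26·e^(0.059·RH+f) = 0.2727 μm/a
  Cl⁻ term: 0.01025·569.5^0.27·exp(0.036·57+0.049·15.2) = 0.9318
  r_corr = 0.2727 + 0.9318 = 1.205 μm/a
Long-term exponent b (ISO 9224 Table 2, B1) = 0.667
  D(8) = 1.205 × 8^0.667 = 1.205 × 4.003 = 4.822 μm
  Mass loss = 4.822 μm × 8.96 g/cm³ = 43.2 g·m⁻²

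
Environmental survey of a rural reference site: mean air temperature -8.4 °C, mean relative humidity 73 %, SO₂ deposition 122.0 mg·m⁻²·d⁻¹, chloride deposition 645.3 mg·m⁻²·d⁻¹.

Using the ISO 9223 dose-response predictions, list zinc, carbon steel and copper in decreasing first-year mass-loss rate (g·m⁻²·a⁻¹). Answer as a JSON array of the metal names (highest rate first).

["carbon steel", "zinc", "copper"]

zinc: T≤10 °C ⇒ hinge +0.038·(-8.4−10) = -0.6992
  Pd branch = 0.0129·Pd^0.44·e^(0.046·RH+f) = 1.525 μm/a
  Sd branch = 0.0175·Sd^0.57·e^(0.008·RH+0.085·T) = 0.614 μm/a
  r_corr = 1.525 + 0.614 = 2.139 μm/a
  mass loss = 2.139 μm/a × 7.14 g/cm³ = 15.27 g·m⁻²·a⁻¹
carbon steel: f(T) = +0.150·(T−10) [T≤10 °C] = -2.7600
  SO₂ term: 1.77·122.0^0.52·exp(0.02·73-2.7600) = 5.865
  Sd branch = 0.102·Sd^0.62·e^(0.033·RH+0.04·T) = 44.77 μm/a
  r_corr = 5.865 + 44.77 = 50.63 μm/a
  mass loss = 50.63 μm/a × 7.85 g/cm³ = 397.5 g·m⁻²·a⁻¹
copper: temperature factor f = +0.126·(-18.4) = -2.3184
  SO₂ term: 0.0053·122.0^0.26·exp(0.059·73-2.3184) = 0.135
  Cl⁻ term: 0.01025·645.3^0.27·exp(0.036·73+0.049·-8.4) = 0.5394
  r_corr = 0.135 + 0.5394 = 0.6744 μm/a
  mass loss = 0.6744 μm/a × 8.96 g/cm³ = 6.043 g·m⁻²·a⁻¹
Ordering by g·m⁻²·a⁻¹: carbon steel (397) > zinc (15.3) > copper (6.04)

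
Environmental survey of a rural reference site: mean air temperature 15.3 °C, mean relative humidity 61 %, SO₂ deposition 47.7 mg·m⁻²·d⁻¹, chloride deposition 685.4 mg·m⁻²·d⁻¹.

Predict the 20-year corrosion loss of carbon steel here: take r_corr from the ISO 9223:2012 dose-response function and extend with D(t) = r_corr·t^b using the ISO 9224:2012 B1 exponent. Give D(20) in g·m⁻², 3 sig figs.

carbon steel: temperature factor f = -0.054·(5.3) = -0.2862
  Pd branch = 1.77·Pd^0.52·e^(0.02·RH+f) = 33.6 μm/a
  Cl⁻ term: 0.102·685.4^0.62·exp(0.033·61+0.04·15.3) = 80.71
  sum: 33.6 + 80.71 → r_corr = 114.3 μm/a
ISO 9224: D(t) = r_corr · t^b with b = 0.523 (carbon steel, B1)
  D(20) = 114.3 × 20^0.523 = 114.3 × 4.791 = 547.7 μm
  Mass loss = 547.7 μm × 7.85 g/cm³ = 4299 g·m⁻²

D(20) = 4.30e+03 g·m⁻²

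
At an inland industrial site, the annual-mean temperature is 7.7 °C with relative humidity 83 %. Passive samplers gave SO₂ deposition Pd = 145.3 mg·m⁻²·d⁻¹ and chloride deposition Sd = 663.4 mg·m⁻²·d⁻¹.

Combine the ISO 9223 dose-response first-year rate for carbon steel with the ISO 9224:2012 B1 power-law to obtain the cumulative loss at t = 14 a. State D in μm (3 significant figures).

carbon steel: temperature factor f = +0.150·(-2.3) = -0.3450
  Pd branch = 1.77·Pd^0.52·e^(0.02·RH+f) = 87.79 μm/a
  Sd branch = 0.102·Sd^0.62·e^(0.033·RH+0.04·T) = 120.6 μm/a
  sum: 87.79 + 120.6 → r_corr = 208.4 μm/a
ISO 9224: D(t) = r_corr · t^b with b = 0.523 (carbon steel, B1)
  D(14) = 208.4 × 14^0.523 = 208.4 × 3.976 = 828.6 μm

D(14) = 829 μm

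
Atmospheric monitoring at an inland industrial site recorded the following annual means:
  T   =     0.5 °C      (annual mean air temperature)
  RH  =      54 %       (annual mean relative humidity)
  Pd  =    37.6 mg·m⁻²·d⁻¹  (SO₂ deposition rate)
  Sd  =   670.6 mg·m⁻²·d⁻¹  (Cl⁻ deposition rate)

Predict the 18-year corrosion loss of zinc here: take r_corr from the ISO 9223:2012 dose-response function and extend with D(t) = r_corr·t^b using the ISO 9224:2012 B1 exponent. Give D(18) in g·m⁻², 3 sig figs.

zinc: T≤10 °C ⇒ hinge +0.038·(0.5−10) = -0.3610
  SO₂ term: 0.0129·37.6^0.44·exp(0.046·54-0.3610) = 0.5317
  Cl⁻ term: 0.0175·670.6^0.57·exp(0.008·54+0.085·0.5) = 1.149
  sum: 0.5317 + 1.149 → r_corr = 1.68 μm/a
ISO 9224: D(t) = r_corr · t^b with b = 0.813 (zinc, B1)
  D(18) = 1.68 × 18^0.813 = 1.68 × 10.48 = 17.62 μm
  Mass loss = 17.62 μm × 7.14 g/cm³ = 125.8 g·m⁻²

D(18) = 126 g·m⁻²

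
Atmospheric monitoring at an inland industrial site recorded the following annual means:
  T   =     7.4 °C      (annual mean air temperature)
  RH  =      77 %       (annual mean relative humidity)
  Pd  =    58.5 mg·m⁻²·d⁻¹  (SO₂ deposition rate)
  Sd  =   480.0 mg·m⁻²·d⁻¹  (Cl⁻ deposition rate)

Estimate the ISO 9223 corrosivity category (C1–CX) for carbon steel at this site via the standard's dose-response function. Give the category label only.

C5

carbon steel: temperature factor f = +0.150·(-2.6) = -0.3900
  SO₂ term: 1.77·58.5^0.52·exp(0.02·77-0.3900) = 46.38
  Cl⁻ term: 0.102·480.0^0.62·exp(0.033·77+0.04·7.4) = 80
  sum: 46.38 + 80 → r_corr = 126.4 μm/a
126 μm/a falls in (80, 200] for carbon steel → category C5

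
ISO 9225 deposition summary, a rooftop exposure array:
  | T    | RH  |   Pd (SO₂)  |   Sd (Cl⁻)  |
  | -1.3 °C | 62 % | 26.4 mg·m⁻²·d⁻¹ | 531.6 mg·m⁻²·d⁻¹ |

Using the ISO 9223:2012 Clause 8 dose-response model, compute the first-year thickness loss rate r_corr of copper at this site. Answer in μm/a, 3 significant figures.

copper: temperature factor f = +0.126·(-11.3) = -1.4238
  sulphur-dioxide contribution → 0.1159 μm/a
  chloride contribution → 0.4879 μm/a
  total first-year rate 0.6038 μm/a

r_corr = 0.604 μm/a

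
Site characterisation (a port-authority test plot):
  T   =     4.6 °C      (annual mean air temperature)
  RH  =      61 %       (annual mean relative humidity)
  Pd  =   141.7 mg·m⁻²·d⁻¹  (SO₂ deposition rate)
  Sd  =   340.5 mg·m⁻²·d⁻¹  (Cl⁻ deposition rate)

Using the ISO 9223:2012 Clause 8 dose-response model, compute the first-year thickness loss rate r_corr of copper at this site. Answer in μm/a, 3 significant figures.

r_corr = 0.913 μm/a

copper: temperature factor f = +0.126·(-5.4) = -0.6804
  sulphur-dioxide contribution → 0.3558 μm/a
  chloride contribution → 0.5572 μm/a
  total first-year rate 0.9129 μm/a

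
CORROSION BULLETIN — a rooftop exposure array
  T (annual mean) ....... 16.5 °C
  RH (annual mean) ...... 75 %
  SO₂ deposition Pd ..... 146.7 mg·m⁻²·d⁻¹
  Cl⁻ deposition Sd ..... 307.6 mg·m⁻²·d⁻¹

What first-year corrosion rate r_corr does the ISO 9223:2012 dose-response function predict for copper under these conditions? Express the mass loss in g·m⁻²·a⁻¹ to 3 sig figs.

r_corr = 23.0 g·m⁻²·a⁻¹

copper: temperature factor f = -0.080·(6.5) = -0.5200
  sulphur-dioxide contribution → 0.9626 μm/a
  chloride contribution → 1.608 μm/a
  total first-year rate 2.57 μm/a
Convert to mass loss: 2.57 μm/a × 8.96 g/cm³ = 23.03 g·m⁻²·a⁻¹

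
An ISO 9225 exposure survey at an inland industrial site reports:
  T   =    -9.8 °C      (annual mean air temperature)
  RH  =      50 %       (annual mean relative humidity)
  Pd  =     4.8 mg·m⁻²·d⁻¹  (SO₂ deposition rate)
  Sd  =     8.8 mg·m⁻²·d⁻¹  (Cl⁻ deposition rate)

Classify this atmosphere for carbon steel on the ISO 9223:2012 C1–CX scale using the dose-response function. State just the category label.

carbon steel: temperature factor f = +0.150·(-19.8) = -2.9700
  SO₂ term: 1.77·4.8^0.52·exp(0.02·50-2.9700) = 0.558
  Sd branch = 0.102·Sd^0.62·e^(0.033·RH+0.04·T) = 1.382 μm/a
  r_corr = 0.558 + 1.382 = 1.94 μm/a
Category bounds: 1.3…25 μm/a bracket r_corr ⇒ C2

C2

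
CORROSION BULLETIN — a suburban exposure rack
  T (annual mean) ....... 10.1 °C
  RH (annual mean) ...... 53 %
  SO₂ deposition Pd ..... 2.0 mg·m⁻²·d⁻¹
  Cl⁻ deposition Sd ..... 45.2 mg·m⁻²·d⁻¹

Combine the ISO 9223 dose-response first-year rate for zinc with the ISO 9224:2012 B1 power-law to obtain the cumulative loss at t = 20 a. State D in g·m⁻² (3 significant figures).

zinc: T>10 °C ⇒ hinge -0.071·(10.1−10) = -0.0071
  SO₂ term: 0.0129·2.0^0.44·exp(0.046·53-0.0071) = 0.199
  Sd branch = 0.0175·Sd^0.57·e^(0.008·RH+0.085·T) = 0.5539 μm/a
  sum: 0.199 + 0.5539 → r_corr = 0.7529 μm/a
ISO 9224: D(t) = r_corr · t^b with b = 0.813 (zinc, B1)
  D(20) = 0.7529 × 20^0.813 = 0.7529 × 11.42 = 8.599 μm
  Mass loss = 8.599 μm × 7.14 g/cm³ = 61.4 g·m⁻²

D(20) = 61.4 g·m⁻²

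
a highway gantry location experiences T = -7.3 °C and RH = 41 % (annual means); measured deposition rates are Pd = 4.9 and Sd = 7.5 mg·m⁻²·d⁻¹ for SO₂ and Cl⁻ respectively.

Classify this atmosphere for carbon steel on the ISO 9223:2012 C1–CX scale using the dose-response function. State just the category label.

carbon steel: f(T) = +0.150·(T−10) [T≤10 °C] = -2.5950
  sulphur-dioxide contribution → 0.6855 μm/a
  chloride contribution → 1.028 μm/a
  total first-year rate 1.713 μm/a
1.71 μm/a falls in (1.3, 25] for carbon steel → category C2

C2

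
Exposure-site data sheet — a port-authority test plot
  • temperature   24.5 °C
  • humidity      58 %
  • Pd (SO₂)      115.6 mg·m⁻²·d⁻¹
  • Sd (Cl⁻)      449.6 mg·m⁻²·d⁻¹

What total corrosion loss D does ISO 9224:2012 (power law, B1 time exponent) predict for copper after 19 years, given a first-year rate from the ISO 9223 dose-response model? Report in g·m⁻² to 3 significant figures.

copper: T>10 °C ⇒ hinge -0.080·(24.5−10) = -1.1600
  Pd branch = 0.0053·Pd^0.26·e^(0.059·RH+f) = 0.175 μm/a
  Sd branch = 0.01025·Sd^0.27·e^(0.036·RH+0.049·T) = 1.429 μm/a
  sum: 0.175 + 1.429 → r_corr = 1.604 μm/a
Long-term exponent b (ISO 9224 Table 2, B1) = 0.667
  D(19) = 1.604 × 19^0.667 = 1.604 × 7.127 = 11.44 μm
  Mass loss = 11.44 μm × 8.96 g/cm³ = 102.5 g·m⁻²

D(19) = 102 g·m⁻²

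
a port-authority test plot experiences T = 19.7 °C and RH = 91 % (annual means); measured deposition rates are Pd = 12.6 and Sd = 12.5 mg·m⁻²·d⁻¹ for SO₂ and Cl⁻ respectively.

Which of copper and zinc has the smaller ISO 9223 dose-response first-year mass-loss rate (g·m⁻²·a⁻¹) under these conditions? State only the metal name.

copper: T>10 °C ⇒ hinge -0.080·(19.7−10) = -0.7760
  Pd branch = 0.0053·Pd^0.26·e^(0.059·RH+f) = 1.012 μm/a
  Cl⁻ term: 0.01025·12.5^0.27·exp(0.036·91+0.049·19.7) = 1.409
  sum: 1.012 + 1.409 → r_corr = 2.421 μm/a
  mass loss = 2.421 μm/a × 8.96 g/cm³ = 21.69 g·m⁻²·a⁻¹
zinc: f(T) = -0.071·(T−10) [T>10 °C] = -0.6887
  SO₂ term: 0.0129·12.6^0.44·exp(0.046·91-0.6887) = 1.299
  Sd branch = 0.0175·Sd^0.57·e^(0.008·RH+0.085·T) = 0.816 μm/a
  r_corr = 1.299 + 0.816 = 2.115 μm/a
  mass loss = 2.115 μm/a × 7.14 g/cm³ = 15.1 g·m⁻²·a⁻¹
Ordering by g·m⁻²·a⁻¹: copper (21.7) > zinc (15.1)

zinc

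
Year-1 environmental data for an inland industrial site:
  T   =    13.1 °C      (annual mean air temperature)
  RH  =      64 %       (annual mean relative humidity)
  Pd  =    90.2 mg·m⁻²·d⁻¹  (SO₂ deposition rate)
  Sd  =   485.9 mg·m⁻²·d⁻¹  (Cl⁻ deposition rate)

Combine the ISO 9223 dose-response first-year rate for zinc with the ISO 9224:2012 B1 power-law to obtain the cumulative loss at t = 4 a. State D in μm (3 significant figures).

D(4) = 13.7 μm

zinc: T>10 °C ⇒ hinge -0.071·(13.1−10) = -0.2201
  Pd branch = 0.0129·Pd^0.44·e^(0.046·RH+f) = 1.425 μm/a
  Cl⁻ term: 0.0175·485.9^0.57·exp(0.008·64+0.085·13.1) = 3.022
  sum: 1.425 + 3.022 → r_corr = 4.447 μm/a
Long-term exponent b (ISO 9224 Table 2, B1) = 0.813
  D(4) = 4.447 × 4^0.813 = 4.447 × 3.087 = 13.73 μm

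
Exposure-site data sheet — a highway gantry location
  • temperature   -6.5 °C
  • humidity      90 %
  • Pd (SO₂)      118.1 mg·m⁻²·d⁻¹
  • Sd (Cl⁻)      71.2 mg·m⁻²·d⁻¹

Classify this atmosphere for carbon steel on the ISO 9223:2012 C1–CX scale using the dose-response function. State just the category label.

carbon steel: f(T) = +0.150·(T−10) [T≤10 °C] = -2.4750
  sulphur-dioxide contribution → 10.77 μm/a
  chloride contribution → 21.58 μm/a
  ⇒ r_corr(carbon steel) = 32.36 μm/a
ISO 9223 Table 2 (carbon steel): 25 < 32.4 ≤ 50 μm/a ⇒ C3

C3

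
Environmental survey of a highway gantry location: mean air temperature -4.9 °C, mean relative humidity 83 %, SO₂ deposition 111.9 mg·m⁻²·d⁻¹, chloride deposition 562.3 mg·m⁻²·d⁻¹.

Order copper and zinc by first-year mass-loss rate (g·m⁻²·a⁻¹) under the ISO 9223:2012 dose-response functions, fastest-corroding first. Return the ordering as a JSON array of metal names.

["zinc", "copper"]

copper: T≤10 °C ⇒ hinge +0.126·(-4.9−10) = -1.8774
  sulphur-dioxide contribution → 0.3701 μm/a
  chloride contribution → 0.8843 μm/a
  ⇒ r_corr(copper) = 1.254 μm/a
  mass loss = 1.254 μm/a × 8.96 g/cm³ = 11.24 g·m⁻²·a⁻¹
zinc: T≤10 °C ⇒ hinge +0.038·(-4.9−10) = -0.5662
  sulphur-dioxide contribution → 2.657 μm/a
  chloride contribution → 0.828 μm/a
  ⇒ r_corr(zinc) = 3.484 μm/a
  mass loss = 3.484 μm/a × 7.14 g/cm³ = 24.88 g·m⁻²·a⁻¹
Ordering by g·m⁻²·a⁻¹: zinc (24.9) > copper (11.2)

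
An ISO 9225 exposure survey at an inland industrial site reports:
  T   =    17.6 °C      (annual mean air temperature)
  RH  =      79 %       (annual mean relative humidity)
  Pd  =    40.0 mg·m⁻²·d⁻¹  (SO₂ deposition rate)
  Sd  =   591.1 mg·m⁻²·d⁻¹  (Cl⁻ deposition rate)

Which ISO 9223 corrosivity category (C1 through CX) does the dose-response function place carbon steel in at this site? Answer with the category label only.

carbon steel: temperature factor f = -0.054·(7.6) = -0.4104
  SO₂ term: 1.77·40.0^0.52·exp(0.02·79-0.4104) = 38.81
  Sd branch = 0.102·Sd^0.62·e^(0.033·RH+0.04·T) = 146.2 μm/a
  sum: 38.81 + 146.2 → r_corr = 185 μm/a
185 μm/a falls in (80, 200] for carbon steel → category C5

C5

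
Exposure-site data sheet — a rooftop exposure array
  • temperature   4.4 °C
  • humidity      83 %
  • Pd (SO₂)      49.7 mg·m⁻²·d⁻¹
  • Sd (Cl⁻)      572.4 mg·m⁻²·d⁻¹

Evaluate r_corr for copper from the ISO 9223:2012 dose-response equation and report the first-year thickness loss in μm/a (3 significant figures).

r_corr = 2.37 μm/a

copper: temperature factor f = +0.126·(-5.6) = -0.7056
  Pd branch = 0.0053·Pd^0.26·e^(0.059·RH+f) = 0.9675 μm/a
  Cl⁻ term: 0.01025·572.4^0.27·exp(0.036·83+0.049·4.4) = 1.402
  sum: 0.9675 + 1.402 → r_corr = 2.369 μm/a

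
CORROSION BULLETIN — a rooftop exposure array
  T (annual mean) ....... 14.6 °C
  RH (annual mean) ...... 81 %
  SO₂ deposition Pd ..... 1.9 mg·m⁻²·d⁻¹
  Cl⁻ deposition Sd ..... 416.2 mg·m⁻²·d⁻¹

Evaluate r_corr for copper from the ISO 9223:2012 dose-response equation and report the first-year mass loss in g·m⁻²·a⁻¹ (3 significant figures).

r_corr = 22.3 g·m⁻²·a⁻¹

copper: f(T) = -0.080·(T−10) [T>10 °C] = -0.3680
  Pd branch = 0.0053·Pd^0.26·e^(0.059·RH+f) = 0.5157 μm/a
  Cl⁻ term: 0.01025·416.2^0.27·exp(0.036·81+0.049·14.6) = 1.973
  sum: 0.5157 + 1.973 → r_corr = 2.488 μm/a
Convert to mass loss: 2.488 μm/a × 8.96 g/cm³ = 22.3 g·m⁻²·a⁻¹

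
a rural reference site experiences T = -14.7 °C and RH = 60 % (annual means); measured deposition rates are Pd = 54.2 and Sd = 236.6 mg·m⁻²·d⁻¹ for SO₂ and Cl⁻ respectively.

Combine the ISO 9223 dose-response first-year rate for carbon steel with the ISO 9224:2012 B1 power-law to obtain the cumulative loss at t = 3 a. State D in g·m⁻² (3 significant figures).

D(3) = 186 g·m⁻²

carbon steel: f(T) = +0.150·(T−10) [T≤10 °C] = -3.7050
  sulphur-dioxide contribution → 1.153 μm/a
  chloride contribution → 12.16 μm/a
  ⇒ r_corr(carbon steel) = 13.32 μm/a
ISO 9224: D(t) = r_corr · t^b with b = 0.523 (carbon steel, B1)
  D(3) = 13.32 × 3^0.523 = 13.32 × 1.776 = 23.65 μm
  Mass loss = 23.65 μm × 7.85 g/cm³ = 185.7 g·m⁻²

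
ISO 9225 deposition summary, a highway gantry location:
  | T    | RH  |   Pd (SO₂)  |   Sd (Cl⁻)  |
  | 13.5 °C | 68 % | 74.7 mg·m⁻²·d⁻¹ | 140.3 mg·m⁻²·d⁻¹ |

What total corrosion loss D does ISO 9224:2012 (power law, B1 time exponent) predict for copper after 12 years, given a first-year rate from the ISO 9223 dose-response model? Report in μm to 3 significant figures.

D(12) = 8.14 μm

copper: f(T) = -0.080·(T−10) [T>10 °C] = -0.2800
  sulphur-dioxide contribution → 0.6794 μm/a
  chloride contribution → 0.8727 μm/a
  ⇒ r_corr(copper) = 1.552 μm/a
Power-law: D(12) = r_corr · 12^0.667
  D(12) = 1.552 × 12^0.667 = 1.552 × 5.246 = 8.142 μm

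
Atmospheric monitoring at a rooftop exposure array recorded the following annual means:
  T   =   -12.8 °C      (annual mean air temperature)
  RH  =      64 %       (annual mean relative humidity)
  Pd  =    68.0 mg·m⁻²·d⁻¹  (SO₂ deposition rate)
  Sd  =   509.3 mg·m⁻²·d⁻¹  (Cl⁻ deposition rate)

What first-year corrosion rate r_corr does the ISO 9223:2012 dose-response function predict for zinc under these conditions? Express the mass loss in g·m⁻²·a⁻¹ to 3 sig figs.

zinc: f(T) = +0.038·(T−10) [T≤10 °C] = -0.8664
  Pd branch = 0.0129·Pd^0.44·e^(0.046·RH+f) = 0.6595 μm/a
  Cl⁻ term: 0.0175·509.3^0.57·exp(0.008·64+0.085·-12.8) = 0.3434
  r_corr = 0.6595 + 0.3434 = 1.003 μm/a
Convert to mass loss: 1.003 μm/a × 7.14 g/cm³ = 7.161 g·m⁻²·a⁻¹

r_corr = 7.16 g·m⁻²·a⁻¹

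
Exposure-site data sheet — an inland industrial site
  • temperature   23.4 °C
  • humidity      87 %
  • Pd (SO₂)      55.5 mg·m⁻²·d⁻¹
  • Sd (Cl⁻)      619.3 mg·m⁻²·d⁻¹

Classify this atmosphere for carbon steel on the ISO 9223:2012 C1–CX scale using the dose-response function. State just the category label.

carbon steel: T>10 °C ⇒ hinge -0.054·(23.4−10) = -0.7236
  SO₂ term: 1.77·55.5^0.52·exp(0.02·87-0.7236) = 39.48
  Sd branch = 0.102·Sd^0.62·e^(0.033·RH+0.04·T) = 247.1 μm/a
  r_corr = 39.48 + 247.1 = 286.6 μm/a
287 μm/a falls in (200, 700] for carbon steel → category CX

CX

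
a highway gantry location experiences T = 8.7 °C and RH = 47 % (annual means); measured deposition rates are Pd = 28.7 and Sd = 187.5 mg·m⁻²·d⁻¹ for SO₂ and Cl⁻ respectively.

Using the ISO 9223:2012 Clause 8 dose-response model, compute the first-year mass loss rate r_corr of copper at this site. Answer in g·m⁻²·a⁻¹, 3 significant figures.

r_corr = 4.68 g·m⁻²·a⁻¹

copper: temperature factor f = +0.126·(-1.3) = -0.1638
  SO₂ term: 0.0053·28.7^0.26·exp(0.059·47-0.1638) = 0.1724
  Cl⁻ term: 0.01025·187.5^0.27·exp(0.036·47+0.049·8.7) = 0.3503
  sum: 0.1724 + 0.3503 → r_corr = 0.5226 μm/a
Convert to mass loss: 0.5226 μm/a × 8.96 g/cm³ = 4.683 g·m⁻²·a⁻¹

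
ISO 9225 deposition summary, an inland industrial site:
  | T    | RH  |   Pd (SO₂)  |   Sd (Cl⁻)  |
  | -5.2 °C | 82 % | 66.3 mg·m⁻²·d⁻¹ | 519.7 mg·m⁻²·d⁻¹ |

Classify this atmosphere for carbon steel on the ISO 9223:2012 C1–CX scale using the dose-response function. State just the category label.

carbon steel: f(T) = +0.150·(T−10) [T≤10 °C] = -2.2800
  Pd branch = 1.77·Pd^0.52·e^(0.02·RH+f) = 8.264 μm/a
  Cl⁻ term: 0.102·519.7^0.62·exp(0.033·82+0.04·-5.2) = 59.87
  r_corr = 8.264 + 59.87 = 68.14 μm/a
Category bounds: 50…80 μm/a bracket r_corr ⇒ C4

C4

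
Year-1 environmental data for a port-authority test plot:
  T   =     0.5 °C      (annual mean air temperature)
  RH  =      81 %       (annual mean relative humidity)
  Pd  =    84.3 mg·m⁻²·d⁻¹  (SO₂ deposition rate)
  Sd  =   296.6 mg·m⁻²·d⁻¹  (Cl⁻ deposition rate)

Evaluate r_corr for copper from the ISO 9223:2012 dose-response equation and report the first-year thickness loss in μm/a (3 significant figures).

r_corr = 1.51 μm/a

copper: T≤10 °C ⇒ hinge +0.126·(0.5−10) = -1.1970
  SO₂ term: 0.0053·84.3^0.26·exp(0.059·81-1.1970) = 0.6034
  Cl⁻ term: 0.01025·296.6^0.27·exp(0.036·81+0.049·0.5) = 0.9021
  r_corr = 0.6034 + 0.9021 = 1.506 μm/a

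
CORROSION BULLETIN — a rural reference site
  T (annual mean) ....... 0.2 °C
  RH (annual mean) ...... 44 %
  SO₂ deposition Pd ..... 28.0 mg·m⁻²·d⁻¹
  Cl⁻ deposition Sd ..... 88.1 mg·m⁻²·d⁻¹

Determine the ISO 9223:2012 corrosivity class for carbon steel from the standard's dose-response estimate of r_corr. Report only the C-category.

C2

carbon steel: temperature factor f = +0.150·(-9.8) = -1.4700
  Pd branch = 1.77·Pd^0.52·e^(0.02·RH+f) = 5.55 μm/a
  Cl⁻ term: 0.102·88.1^0.62·exp(0.033·44+0.04·0.2) = 7.056
  sum: 5.55 + 7.056 → r_corr = 12.61 μm/a
Category bounds: 1.3…25 μm/a bracket r_corr ⇒ C2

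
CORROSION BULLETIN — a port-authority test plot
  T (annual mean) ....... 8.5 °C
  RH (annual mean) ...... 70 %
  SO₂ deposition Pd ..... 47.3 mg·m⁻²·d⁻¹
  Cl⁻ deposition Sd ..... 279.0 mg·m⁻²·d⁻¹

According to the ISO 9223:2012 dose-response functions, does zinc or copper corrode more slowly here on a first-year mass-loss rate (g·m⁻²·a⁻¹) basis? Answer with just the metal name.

zinc: T≤10 °C ⇒ hinge +0.038·(8.5−10) = -0.0570
  SO₂ term: 0.0129·47.3^0.44·exp(0.046·70-0.0570) = 1.664
  Cl⁻ term: 0.0175·279.0^0.57·exp(0.008·70+0.085·8.5) = 1.563
  sum: 1.664 + 1.563 → r_corr = 3.227 μm/a
  mass loss = 3.227 μm/a × 7.14 g/cm³ = 23.04 g·m⁻²·a⁻¹
copper: f(T) = +0.126·(T−10) [T≤10 °C] = -0.1890
  SO₂ term: 0.0053·47.3^0.26·exp(0.059·70-0.1890) = 0.7435
  Cl⁻ term: 0.01025·279.0^0.27·exp(0.036·70+0.049·8.5) = 0.8838
  sum: 0.7435 + 0.8838 → r_corr = 1.627 μm/a
  mass loss = 1.627 μm/a × 8.96 g/cm³ = 14.58 g·m⁻²·a⁻¹
Ordering by g·m⁻²·a⁻¹: zinc (23) > copper (14.6)

copper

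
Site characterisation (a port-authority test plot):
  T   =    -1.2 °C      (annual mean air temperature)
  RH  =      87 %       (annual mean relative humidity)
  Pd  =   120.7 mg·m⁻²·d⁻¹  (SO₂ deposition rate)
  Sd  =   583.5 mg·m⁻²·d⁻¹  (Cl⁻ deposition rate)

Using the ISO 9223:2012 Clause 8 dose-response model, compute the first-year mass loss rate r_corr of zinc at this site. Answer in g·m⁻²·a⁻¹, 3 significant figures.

r_corr = 35.7 g·m⁻²·a⁻¹

zinc: temperature factor f = +0.038·(-11.2) = -0.4256
  Pd branch = 0.0129·Pd^0.44·e^(0.046·RH+f) = 3.8 μm/a
  Cl⁻ term: 0.0175·583.5^0.57·exp(0.008·87+0.085·-1.2) = 1.196
  r_corr = 3.8 + 1.196 = 4.996 μm/a
Convert to mass loss: 4.996 μm/a × 7.14 g/cm³ = 35.67 g·m⁻²·a⁻¹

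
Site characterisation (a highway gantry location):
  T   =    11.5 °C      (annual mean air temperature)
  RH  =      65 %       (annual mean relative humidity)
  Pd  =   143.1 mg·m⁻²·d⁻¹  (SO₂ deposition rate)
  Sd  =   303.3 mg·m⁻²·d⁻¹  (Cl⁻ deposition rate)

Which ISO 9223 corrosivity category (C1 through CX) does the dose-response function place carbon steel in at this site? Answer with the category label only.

carbon steel: temperature factor f = -0.054·(1.5) = -0.0810
  Pd branch = 1.77·Pd^0.52·e^(0.02·RH+f) = 79.12 μm/a
  Cl⁻ term: 0.102·303.3^0.62·exp(0.033·65+0.04·11.5) = 47.72
  sum: 79.12 + 47.72 → r_corr = 126.8 μm/a
Category bounds: 80…200 μm/a bracket r_corr ⇒ C5

C5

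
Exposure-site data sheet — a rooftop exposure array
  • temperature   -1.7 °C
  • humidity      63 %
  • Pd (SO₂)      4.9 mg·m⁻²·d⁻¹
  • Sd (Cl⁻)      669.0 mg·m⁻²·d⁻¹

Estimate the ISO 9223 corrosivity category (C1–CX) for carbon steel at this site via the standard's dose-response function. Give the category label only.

C3

carbon steel: T≤10 °C ⇒ hinge +0.150·(-1.7−10) = -1.7550
  SO₂ term: 1.77·4.9^0.52·exp(0.02·63-1.7550) = 2.465
  Sd branch = 0.102·Sd^0.62·e^(0.033·RH+0.04·T) = 43.03 μm/a
  sum: 2.465 + 43.03 → r_corr = 45.49 μm/a
ISO 9223 Table 2 (carbon steel): 25 < 45.5 ≤ 50 μm/a ⇒ C3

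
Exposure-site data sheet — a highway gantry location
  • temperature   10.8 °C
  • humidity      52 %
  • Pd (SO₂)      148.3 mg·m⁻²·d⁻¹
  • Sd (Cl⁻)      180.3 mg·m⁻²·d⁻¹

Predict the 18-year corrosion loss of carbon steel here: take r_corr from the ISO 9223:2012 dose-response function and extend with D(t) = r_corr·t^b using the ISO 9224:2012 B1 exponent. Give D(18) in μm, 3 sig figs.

D(18) = 392 μm

carbon steel: temperature factor f = -0.054·(0.8) = -0.0432
  Pd branch = 1.77·Pd^0.52·e^(0.02·RH+f) = 64.55 μm/a
  Sd branch = 0.102·Sd^0.62·e^(0.033·RH+0.04·T) = 21.89 μm/a
  r_corr = 64.55 + 21.89 = 86.43 μm/a
Long-term exponent b (ISO 9224 Table 2, B1) = 0.523
  D(18) = 86.43 × 18^0.523 = 86.43 × 4.534 = 391.9 μm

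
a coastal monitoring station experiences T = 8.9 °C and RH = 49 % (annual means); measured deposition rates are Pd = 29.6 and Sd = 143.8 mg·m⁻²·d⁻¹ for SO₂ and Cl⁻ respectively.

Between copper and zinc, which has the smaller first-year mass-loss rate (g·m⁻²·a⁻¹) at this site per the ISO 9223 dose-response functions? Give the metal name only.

copper

copper: f(T) = +0.126·(T−10) [T≤10 °C] = -0.1386
  sulphur-dioxide contribution → 0.2005 μm/a
  chloride contribution → 0.3538 μm/a
  ⇒ r_corr(copper) = 0.5544 μm/a
  mass loss = 0.5544 μm/a × 8.96 g/cm³ = 4.967 g·m⁻²·a⁻¹
zinc: f(T) = +0.038·(T−10) [T≤10 °C] = -0.0418
  sulphur-dioxide contribution → 0.5232 μm/a
  chloride contribution → 0.937 μm/a
  total first-year rate 1.46 μm/a
  mass loss = 1.46 μm/a × 7.14 g/cm³ = 10.43 g·m⁻²·a⁻¹
Ordering by g·m⁻²·a⁻¹: zinc (10.4) > copper (4.97)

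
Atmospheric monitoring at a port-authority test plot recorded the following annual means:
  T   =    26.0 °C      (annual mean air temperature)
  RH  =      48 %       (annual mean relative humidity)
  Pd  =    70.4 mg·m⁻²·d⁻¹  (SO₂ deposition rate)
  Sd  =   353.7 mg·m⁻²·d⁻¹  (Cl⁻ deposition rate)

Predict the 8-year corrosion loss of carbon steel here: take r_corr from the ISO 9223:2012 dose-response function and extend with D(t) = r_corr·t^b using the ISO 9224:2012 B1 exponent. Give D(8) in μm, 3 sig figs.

carbon steel: f(T) = -0.054·(T−10) [T>10 °C] = -0.8640
  Pd branch = 1.77·Pd^0.52·e^(0.02·RH+f) = 17.8 μm/a
  Cl⁻ term: 0.102·353.7^0.62·exp(0.033·48+0.04·26.0) = 53.5
  r_corr = 17.8 + 53.5 = 71.3 μm/a
Power-law: D(8) = r_corr · 8^0.523
  D(8) = 71.3 × 8^0.523 = 71.3 × 2.967 = 211.5 μm

D(8) = 212 μm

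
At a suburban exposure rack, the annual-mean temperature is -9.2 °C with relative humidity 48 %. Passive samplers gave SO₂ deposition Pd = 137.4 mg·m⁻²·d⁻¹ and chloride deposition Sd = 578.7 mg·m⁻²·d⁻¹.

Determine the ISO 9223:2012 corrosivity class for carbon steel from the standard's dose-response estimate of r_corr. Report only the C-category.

C2

carbon steel: f(T) = +0.150·(T−10) [T≤10 °C] = -2.8800
  Pd branch = 1.77·Pd^0.52·e^(0.02·RH+f) = 3.356 μm/a
  Sd branch = 0.102·Sd^0.62·e^(0.033·RH+0.04·T) = 17.76 μm/a
  sum: 3.356 + 17.76 → r_corr = 21.12 μm/a
Category bounds: 1.3…25 μm/a bracket r_corr ⇒ C2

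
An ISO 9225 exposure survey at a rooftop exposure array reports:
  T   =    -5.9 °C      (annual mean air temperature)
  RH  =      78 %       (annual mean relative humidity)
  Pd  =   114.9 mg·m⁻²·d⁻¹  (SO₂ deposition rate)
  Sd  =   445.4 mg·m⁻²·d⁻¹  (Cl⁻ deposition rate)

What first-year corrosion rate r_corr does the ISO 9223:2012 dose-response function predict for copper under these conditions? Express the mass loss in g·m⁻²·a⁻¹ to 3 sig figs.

r_corr = 8.11 g·m⁻²·a⁻¹

copper: T≤10 °C ⇒ hinge +0.126·(-5.9−10) = -2.0034
  sulphur-dioxide contribution → 0.2446 μm/a
  chloride contribution → 0.6604 μm/a
  ⇒ r_corr(copper) = 0.9051 μm/a
Convert to mass loss: 0.9051 μm/a × 8.96 g/cm³ = 8.109 g·m⁻²·a⁻¹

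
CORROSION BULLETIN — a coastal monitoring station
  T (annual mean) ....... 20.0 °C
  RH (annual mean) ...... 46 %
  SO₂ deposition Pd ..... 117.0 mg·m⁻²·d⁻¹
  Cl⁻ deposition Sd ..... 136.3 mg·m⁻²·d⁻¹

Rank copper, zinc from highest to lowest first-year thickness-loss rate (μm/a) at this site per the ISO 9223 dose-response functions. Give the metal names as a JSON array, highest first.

["zinc", "copper"]

copper: T>10 °C ⇒ hinge -0.080·(20.0−10) = -0.8000
  sulphur-dioxide contribution → 0.1239 μm/a
  chloride contribution → 0.5393 μm/a
  total first-year rate 0.6633 μm/a
zinc: T>10 °C ⇒ hinge -0.071·(20.0−10) = -0.7100
  sulphur-dioxide contribution → 0.4278 μm/a
  chloride contribution → 2.279 μm/a
  ⇒ r_corr(zinc) = 2.707 μm/a
Ordering by μm/a: zinc (2.71) > copper (0.663)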